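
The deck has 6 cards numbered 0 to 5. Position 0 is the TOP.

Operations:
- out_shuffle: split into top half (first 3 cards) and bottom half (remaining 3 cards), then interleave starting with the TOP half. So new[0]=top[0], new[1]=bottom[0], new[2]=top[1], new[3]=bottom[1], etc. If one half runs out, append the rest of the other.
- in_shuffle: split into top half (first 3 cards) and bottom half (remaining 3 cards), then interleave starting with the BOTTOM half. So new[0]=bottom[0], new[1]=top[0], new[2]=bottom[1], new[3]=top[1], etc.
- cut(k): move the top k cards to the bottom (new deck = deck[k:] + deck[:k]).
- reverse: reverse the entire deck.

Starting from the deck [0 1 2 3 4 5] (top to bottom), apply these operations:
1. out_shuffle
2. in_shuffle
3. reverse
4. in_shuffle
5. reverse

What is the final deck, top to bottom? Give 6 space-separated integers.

After op 1 (out_shuffle): [0 3 1 4 2 5]
After op 2 (in_shuffle): [4 0 2 3 5 1]
After op 3 (reverse): [1 5 3 2 0 4]
After op 4 (in_shuffle): [2 1 0 5 4 3]
After op 5 (reverse): [3 4 5 0 1 2]

Answer: 3 4 5 0 1 2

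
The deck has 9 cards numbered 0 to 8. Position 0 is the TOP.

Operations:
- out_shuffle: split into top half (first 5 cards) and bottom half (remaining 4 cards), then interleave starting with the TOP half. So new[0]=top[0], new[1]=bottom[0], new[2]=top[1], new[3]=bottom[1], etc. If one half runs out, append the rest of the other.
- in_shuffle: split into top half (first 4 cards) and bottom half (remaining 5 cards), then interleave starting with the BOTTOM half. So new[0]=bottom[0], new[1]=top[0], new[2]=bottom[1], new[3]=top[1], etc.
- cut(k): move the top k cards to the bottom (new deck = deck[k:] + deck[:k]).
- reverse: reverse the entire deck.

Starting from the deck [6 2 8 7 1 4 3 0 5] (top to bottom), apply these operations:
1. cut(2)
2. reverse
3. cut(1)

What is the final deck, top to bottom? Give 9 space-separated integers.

Answer: 6 5 0 3 4 1 7 8 2

Derivation:
After op 1 (cut(2)): [8 7 1 4 3 0 5 6 2]
After op 2 (reverse): [2 6 5 0 3 4 1 7 8]
After op 3 (cut(1)): [6 5 0 3 4 1 7 8 2]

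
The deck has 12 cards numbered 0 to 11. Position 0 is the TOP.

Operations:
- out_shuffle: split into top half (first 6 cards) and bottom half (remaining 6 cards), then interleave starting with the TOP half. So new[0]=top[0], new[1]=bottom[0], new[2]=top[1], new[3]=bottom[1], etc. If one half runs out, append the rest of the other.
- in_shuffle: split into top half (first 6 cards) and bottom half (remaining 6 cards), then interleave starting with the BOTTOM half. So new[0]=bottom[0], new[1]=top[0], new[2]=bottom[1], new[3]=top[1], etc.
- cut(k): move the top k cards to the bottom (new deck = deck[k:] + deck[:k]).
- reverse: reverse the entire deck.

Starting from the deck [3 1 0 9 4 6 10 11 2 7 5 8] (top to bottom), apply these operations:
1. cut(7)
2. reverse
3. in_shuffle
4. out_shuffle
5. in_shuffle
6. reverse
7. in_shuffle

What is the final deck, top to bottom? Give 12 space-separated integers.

After op 1 (cut(7)): [11 2 7 5 8 3 1 0 9 4 6 10]
After op 2 (reverse): [10 6 4 9 0 1 3 8 5 7 2 11]
After op 3 (in_shuffle): [3 10 8 6 5 4 7 9 2 0 11 1]
After op 4 (out_shuffle): [3 7 10 9 8 2 6 0 5 11 4 1]
After op 5 (in_shuffle): [6 3 0 7 5 10 11 9 4 8 1 2]
After op 6 (reverse): [2 1 8 4 9 11 10 5 7 0 3 6]
After op 7 (in_shuffle): [10 2 5 1 7 8 0 4 3 9 6 11]

Answer: 10 2 5 1 7 8 0 4 3 9 6 11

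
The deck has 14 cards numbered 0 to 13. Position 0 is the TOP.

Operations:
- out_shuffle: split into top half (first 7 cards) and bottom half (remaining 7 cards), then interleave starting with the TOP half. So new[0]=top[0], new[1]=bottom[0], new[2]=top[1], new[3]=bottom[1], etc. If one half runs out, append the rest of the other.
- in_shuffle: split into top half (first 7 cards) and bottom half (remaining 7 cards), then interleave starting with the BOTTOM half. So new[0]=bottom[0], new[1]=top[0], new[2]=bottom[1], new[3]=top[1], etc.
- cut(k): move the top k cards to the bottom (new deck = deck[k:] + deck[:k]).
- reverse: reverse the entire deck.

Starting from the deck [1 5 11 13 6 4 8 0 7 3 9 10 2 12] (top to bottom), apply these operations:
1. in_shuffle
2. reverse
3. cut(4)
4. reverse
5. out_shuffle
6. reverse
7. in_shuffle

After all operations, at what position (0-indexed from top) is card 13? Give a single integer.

Answer: 9

Derivation:
After op 1 (in_shuffle): [0 1 7 5 3 11 9 13 10 6 2 4 12 8]
After op 2 (reverse): [8 12 4 2 6 10 13 9 11 3 5 7 1 0]
After op 3 (cut(4)): [6 10 13 9 11 3 5 7 1 0 8 12 4 2]
After op 4 (reverse): [2 4 12 8 0 1 7 5 3 11 9 13 10 6]
After op 5 (out_shuffle): [2 5 4 3 12 11 8 9 0 13 1 10 7 6]
After op 6 (reverse): [6 7 10 1 13 0 9 8 11 12 3 4 5 2]
After op 7 (in_shuffle): [8 6 11 7 12 10 3 1 4 13 5 0 2 9]
Card 13 is at position 9.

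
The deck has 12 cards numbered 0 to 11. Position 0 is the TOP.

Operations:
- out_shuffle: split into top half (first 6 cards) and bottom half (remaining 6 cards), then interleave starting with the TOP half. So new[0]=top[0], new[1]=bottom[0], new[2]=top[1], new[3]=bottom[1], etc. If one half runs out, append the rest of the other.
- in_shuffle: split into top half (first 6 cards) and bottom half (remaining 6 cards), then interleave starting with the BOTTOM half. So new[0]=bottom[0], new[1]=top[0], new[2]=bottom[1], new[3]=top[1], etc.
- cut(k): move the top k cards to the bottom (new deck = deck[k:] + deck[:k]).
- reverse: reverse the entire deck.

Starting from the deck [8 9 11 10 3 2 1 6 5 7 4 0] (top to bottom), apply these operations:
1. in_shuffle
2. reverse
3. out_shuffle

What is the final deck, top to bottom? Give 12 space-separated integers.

Answer: 2 11 0 5 3 9 4 6 10 8 7 1

Derivation:
After op 1 (in_shuffle): [1 8 6 9 5 11 7 10 4 3 0 2]
After op 2 (reverse): [2 0 3 4 10 7 11 5 9 6 8 1]
After op 3 (out_shuffle): [2 11 0 5 3 9 4 6 10 8 7 1]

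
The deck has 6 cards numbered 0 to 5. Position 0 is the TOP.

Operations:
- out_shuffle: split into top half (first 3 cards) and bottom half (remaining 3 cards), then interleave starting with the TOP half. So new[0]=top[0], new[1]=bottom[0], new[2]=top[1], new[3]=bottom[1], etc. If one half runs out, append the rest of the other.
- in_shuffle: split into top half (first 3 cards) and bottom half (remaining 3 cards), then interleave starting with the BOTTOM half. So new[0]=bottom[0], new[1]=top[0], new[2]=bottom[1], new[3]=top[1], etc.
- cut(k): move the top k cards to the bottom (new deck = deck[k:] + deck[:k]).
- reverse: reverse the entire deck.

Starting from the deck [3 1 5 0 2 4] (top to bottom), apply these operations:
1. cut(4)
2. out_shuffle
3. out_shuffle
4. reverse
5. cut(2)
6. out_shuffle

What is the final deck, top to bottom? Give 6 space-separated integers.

Answer: 3 2 1 0 5 4

Derivation:
After op 1 (cut(4)): [2 4 3 1 5 0]
After op 2 (out_shuffle): [2 1 4 5 3 0]
After op 3 (out_shuffle): [2 5 1 3 4 0]
After op 4 (reverse): [0 4 3 1 5 2]
After op 5 (cut(2)): [3 1 5 2 0 4]
After op 6 (out_shuffle): [3 2 1 0 5 4]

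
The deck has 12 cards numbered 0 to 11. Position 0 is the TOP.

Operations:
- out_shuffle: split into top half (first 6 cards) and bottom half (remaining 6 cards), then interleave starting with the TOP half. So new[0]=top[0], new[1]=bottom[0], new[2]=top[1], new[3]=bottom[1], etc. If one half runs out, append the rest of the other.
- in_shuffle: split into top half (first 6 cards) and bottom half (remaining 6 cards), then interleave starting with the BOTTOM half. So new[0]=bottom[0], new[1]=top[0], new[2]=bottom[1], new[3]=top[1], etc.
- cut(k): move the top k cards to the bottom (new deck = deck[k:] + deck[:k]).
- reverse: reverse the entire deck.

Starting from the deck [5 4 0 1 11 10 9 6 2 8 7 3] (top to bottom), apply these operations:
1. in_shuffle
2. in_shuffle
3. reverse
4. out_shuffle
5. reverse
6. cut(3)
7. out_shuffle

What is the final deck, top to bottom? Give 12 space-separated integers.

Answer: 4 10 1 6 3 0 5 8 2 11 7 9

Derivation:
After op 1 (in_shuffle): [9 5 6 4 2 0 8 1 7 11 3 10]
After op 2 (in_shuffle): [8 9 1 5 7 6 11 4 3 2 10 0]
After op 3 (reverse): [0 10 2 3 4 11 6 7 5 1 9 8]
After op 4 (out_shuffle): [0 6 10 7 2 5 3 1 4 9 11 8]
After op 5 (reverse): [8 11 9 4 1 3 5 2 7 10 6 0]
After op 6 (cut(3)): [4 1 3 5 2 7 10 6 0 8 11 9]
After op 7 (out_shuffle): [4 10 1 6 3 0 5 8 2 11 7 9]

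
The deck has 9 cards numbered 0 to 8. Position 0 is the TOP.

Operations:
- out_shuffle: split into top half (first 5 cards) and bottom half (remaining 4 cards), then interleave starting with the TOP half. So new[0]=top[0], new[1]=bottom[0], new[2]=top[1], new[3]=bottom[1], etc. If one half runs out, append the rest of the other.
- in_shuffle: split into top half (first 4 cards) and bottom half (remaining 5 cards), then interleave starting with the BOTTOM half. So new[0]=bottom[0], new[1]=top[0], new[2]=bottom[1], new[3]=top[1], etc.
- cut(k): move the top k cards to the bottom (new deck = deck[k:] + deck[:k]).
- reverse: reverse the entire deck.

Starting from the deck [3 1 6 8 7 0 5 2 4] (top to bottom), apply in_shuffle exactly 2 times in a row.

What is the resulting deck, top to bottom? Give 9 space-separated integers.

After op 1 (in_shuffle): [7 3 0 1 5 6 2 8 4]
After op 2 (in_shuffle): [5 7 6 3 2 0 8 1 4]

Answer: 5 7 6 3 2 0 8 1 4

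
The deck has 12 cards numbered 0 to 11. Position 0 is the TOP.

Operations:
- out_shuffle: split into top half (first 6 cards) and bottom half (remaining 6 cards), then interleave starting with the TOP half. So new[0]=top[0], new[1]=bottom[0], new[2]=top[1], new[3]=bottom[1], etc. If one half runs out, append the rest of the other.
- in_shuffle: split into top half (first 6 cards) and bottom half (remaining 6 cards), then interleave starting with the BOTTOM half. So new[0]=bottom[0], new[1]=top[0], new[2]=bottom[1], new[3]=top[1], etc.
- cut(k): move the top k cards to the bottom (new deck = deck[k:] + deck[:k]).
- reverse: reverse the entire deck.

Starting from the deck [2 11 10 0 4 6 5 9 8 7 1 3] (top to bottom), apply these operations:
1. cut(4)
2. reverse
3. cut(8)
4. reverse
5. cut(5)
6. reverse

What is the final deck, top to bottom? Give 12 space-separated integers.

Answer: 2 3 1 7 8 9 5 6 4 0 10 11

Derivation:
After op 1 (cut(4)): [4 6 5 9 8 7 1 3 2 11 10 0]
After op 2 (reverse): [0 10 11 2 3 1 7 8 9 5 6 4]
After op 3 (cut(8)): [9 5 6 4 0 10 11 2 3 1 7 8]
After op 4 (reverse): [8 7 1 3 2 11 10 0 4 6 5 9]
After op 5 (cut(5)): [11 10 0 4 6 5 9 8 7 1 3 2]
After op 6 (reverse): [2 3 1 7 8 9 5 6 4 0 10 11]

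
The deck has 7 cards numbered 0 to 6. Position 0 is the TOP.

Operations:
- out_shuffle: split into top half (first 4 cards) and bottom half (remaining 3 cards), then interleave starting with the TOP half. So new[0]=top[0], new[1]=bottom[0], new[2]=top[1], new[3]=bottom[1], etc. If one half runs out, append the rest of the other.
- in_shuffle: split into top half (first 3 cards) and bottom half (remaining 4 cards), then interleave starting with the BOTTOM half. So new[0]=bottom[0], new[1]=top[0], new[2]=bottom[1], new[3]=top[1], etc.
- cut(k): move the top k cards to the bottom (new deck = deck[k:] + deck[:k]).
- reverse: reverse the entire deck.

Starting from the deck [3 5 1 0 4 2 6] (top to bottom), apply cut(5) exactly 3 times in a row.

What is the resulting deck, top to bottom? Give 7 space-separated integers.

Answer: 5 1 0 4 2 6 3

Derivation:
After op 1 (cut(5)): [2 6 3 5 1 0 4]
After op 2 (cut(5)): [0 4 2 6 3 5 1]
After op 3 (cut(5)): [5 1 0 4 2 6 3]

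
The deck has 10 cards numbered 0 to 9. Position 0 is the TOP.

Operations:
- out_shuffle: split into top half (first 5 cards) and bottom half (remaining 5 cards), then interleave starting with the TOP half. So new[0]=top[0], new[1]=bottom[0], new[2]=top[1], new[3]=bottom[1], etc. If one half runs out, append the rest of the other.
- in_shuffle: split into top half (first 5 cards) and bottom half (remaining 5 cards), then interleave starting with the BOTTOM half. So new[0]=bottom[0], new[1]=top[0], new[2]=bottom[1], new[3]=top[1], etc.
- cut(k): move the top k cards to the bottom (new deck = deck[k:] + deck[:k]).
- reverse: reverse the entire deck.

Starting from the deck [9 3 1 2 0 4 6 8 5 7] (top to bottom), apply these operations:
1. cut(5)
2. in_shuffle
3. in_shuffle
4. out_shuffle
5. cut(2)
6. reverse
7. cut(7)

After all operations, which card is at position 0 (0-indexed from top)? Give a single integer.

After op 1 (cut(5)): [4 6 8 5 7 9 3 1 2 0]
After op 2 (in_shuffle): [9 4 3 6 1 8 2 5 0 7]
After op 3 (in_shuffle): [8 9 2 4 5 3 0 6 7 1]
After op 4 (out_shuffle): [8 3 9 0 2 6 4 7 5 1]
After op 5 (cut(2)): [9 0 2 6 4 7 5 1 8 3]
After op 6 (reverse): [3 8 1 5 7 4 6 2 0 9]
After op 7 (cut(7)): [2 0 9 3 8 1 5 7 4 6]
Position 0: card 2.

Answer: 2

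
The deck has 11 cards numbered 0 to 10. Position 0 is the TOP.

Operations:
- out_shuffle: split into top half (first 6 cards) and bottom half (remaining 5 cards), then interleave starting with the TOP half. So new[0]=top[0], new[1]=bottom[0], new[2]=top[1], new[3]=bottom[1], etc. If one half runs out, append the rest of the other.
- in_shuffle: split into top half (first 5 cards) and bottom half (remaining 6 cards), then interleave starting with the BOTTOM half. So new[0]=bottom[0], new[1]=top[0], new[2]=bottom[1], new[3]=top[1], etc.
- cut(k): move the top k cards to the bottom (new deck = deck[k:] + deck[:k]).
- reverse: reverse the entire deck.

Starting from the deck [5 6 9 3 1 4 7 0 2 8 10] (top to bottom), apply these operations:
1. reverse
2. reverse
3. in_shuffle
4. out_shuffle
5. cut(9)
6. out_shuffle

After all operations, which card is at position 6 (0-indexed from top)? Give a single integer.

Answer: 2

Derivation:
After op 1 (reverse): [10 8 2 0 7 4 1 3 9 6 5]
After op 2 (reverse): [5 6 9 3 1 4 7 0 2 8 10]
After op 3 (in_shuffle): [4 5 7 6 0 9 2 3 8 1 10]
After op 4 (out_shuffle): [4 2 5 3 7 8 6 1 0 10 9]
After op 5 (cut(9)): [10 9 4 2 5 3 7 8 6 1 0]
After op 6 (out_shuffle): [10 7 9 8 4 6 2 1 5 0 3]
Position 6: card 2.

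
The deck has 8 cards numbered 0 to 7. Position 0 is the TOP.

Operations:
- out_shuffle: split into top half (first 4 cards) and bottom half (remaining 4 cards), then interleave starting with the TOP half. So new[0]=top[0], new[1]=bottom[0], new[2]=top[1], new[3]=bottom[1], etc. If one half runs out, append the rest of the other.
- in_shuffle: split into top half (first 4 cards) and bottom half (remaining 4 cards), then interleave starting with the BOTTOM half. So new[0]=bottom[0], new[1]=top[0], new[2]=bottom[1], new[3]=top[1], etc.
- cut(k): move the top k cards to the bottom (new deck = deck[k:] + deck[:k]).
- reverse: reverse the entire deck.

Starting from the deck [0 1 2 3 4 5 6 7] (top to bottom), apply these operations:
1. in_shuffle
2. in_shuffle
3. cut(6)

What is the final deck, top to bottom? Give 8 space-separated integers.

Answer: 3 1 6 4 2 0 7 5

Derivation:
After op 1 (in_shuffle): [4 0 5 1 6 2 7 3]
After op 2 (in_shuffle): [6 4 2 0 7 5 3 1]
After op 3 (cut(6)): [3 1 6 4 2 0 7 5]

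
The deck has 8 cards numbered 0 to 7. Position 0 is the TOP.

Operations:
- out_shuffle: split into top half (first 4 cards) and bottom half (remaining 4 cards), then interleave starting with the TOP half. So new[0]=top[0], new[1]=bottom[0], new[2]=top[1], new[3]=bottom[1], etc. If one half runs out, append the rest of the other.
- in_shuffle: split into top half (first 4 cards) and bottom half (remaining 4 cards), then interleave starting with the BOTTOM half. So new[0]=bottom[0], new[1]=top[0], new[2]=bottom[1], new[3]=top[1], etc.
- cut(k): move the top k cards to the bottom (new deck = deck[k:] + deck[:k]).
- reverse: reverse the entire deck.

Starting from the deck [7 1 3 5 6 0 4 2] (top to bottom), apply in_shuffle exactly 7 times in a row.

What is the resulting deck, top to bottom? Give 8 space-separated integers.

Answer: 6 7 0 1 4 3 2 5

Derivation:
After op 1 (in_shuffle): [6 7 0 1 4 3 2 5]
After op 2 (in_shuffle): [4 6 3 7 2 0 5 1]
After op 3 (in_shuffle): [2 4 0 6 5 3 1 7]
After op 4 (in_shuffle): [5 2 3 4 1 0 7 6]
After op 5 (in_shuffle): [1 5 0 2 7 3 6 4]
After op 6 (in_shuffle): [7 1 3 5 6 0 4 2]
After op 7 (in_shuffle): [6 7 0 1 4 3 2 5]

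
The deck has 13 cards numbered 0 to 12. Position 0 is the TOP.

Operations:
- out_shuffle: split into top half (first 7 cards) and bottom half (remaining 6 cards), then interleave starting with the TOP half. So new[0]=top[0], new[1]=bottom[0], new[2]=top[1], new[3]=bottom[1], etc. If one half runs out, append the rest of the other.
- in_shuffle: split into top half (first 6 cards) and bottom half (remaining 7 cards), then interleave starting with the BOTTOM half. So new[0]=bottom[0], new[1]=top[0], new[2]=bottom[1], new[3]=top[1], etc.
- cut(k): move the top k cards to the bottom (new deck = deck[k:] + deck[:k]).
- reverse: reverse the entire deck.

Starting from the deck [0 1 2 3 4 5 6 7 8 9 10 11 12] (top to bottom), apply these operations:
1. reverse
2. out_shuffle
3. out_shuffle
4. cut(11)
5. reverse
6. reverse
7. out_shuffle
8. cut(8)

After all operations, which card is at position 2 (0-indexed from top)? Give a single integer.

After op 1 (reverse): [12 11 10 9 8 7 6 5 4 3 2 1 0]
After op 2 (out_shuffle): [12 5 11 4 10 3 9 2 8 1 7 0 6]
After op 3 (out_shuffle): [12 2 5 8 11 1 4 7 10 0 3 6 9]
After op 4 (cut(11)): [6 9 12 2 5 8 11 1 4 7 10 0 3]
After op 5 (reverse): [3 0 10 7 4 1 11 8 5 2 12 9 6]
After op 6 (reverse): [6 9 12 2 5 8 11 1 4 7 10 0 3]
After op 7 (out_shuffle): [6 1 9 4 12 7 2 10 5 0 8 3 11]
After op 8 (cut(8)): [5 0 8 3 11 6 1 9 4 12 7 2 10]
Position 2: card 8.

Answer: 8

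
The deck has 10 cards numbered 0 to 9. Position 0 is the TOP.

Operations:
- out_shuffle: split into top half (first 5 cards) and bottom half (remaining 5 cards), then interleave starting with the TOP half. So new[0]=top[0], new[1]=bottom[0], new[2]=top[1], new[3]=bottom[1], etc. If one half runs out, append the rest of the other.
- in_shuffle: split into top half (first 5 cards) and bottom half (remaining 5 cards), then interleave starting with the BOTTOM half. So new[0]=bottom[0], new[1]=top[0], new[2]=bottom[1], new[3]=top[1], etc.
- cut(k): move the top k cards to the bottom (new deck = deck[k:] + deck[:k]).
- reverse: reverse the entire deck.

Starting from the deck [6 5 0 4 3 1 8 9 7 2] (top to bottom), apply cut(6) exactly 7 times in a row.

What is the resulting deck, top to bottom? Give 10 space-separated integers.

Answer: 0 4 3 1 8 9 7 2 6 5

Derivation:
After op 1 (cut(6)): [8 9 7 2 6 5 0 4 3 1]
After op 2 (cut(6)): [0 4 3 1 8 9 7 2 6 5]
After op 3 (cut(6)): [7 2 6 5 0 4 3 1 8 9]
After op 4 (cut(6)): [3 1 8 9 7 2 6 5 0 4]
After op 5 (cut(6)): [6 5 0 4 3 1 8 9 7 2]
After op 6 (cut(6)): [8 9 7 2 6 5 0 4 3 1]
After op 7 (cut(6)): [0 4 3 1 8 9 7 2 6 5]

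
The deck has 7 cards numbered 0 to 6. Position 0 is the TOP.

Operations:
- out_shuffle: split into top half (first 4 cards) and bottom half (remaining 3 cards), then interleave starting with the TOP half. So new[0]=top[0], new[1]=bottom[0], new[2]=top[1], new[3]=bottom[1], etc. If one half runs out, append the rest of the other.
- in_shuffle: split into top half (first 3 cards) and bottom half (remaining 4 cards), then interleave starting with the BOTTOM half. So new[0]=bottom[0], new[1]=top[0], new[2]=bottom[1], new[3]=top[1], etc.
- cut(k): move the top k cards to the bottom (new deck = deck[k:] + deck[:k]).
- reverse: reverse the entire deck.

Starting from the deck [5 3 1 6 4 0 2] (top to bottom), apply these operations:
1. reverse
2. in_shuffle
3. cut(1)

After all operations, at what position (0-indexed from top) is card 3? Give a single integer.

After op 1 (reverse): [2 0 4 6 1 3 5]
After op 2 (in_shuffle): [6 2 1 0 3 4 5]
After op 3 (cut(1)): [2 1 0 3 4 5 6]
Card 3 is at position 3.

Answer: 3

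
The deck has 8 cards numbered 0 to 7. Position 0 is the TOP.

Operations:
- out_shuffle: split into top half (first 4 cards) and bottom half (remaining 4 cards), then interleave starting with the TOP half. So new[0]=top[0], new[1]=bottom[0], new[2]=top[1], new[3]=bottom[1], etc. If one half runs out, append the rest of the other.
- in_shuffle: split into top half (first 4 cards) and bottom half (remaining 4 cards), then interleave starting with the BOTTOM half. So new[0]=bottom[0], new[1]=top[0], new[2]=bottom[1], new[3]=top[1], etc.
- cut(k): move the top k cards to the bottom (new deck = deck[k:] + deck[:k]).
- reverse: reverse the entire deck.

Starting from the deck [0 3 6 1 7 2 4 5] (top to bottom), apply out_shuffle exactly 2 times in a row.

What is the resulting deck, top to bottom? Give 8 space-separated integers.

After op 1 (out_shuffle): [0 7 3 2 6 4 1 5]
After op 2 (out_shuffle): [0 6 7 4 3 1 2 5]

Answer: 0 6 7 4 3 1 2 5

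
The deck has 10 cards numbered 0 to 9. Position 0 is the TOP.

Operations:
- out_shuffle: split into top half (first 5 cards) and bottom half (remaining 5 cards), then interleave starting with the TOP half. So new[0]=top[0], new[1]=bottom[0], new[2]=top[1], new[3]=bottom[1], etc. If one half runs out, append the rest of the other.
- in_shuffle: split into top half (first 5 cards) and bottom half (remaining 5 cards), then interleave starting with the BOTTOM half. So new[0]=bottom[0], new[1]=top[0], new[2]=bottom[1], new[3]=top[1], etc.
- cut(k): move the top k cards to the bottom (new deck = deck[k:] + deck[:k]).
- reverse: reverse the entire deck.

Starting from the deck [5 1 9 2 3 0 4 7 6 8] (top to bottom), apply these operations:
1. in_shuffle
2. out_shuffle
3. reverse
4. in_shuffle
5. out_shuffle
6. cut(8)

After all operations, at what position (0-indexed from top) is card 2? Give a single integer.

Answer: 1

Derivation:
After op 1 (in_shuffle): [0 5 4 1 7 9 6 2 8 3]
After op 2 (out_shuffle): [0 9 5 6 4 2 1 8 7 3]
After op 3 (reverse): [3 7 8 1 2 4 6 5 9 0]
After op 4 (in_shuffle): [4 3 6 7 5 8 9 1 0 2]
After op 5 (out_shuffle): [4 8 3 9 6 1 7 0 5 2]
After op 6 (cut(8)): [5 2 4 8 3 9 6 1 7 0]
Card 2 is at position 1.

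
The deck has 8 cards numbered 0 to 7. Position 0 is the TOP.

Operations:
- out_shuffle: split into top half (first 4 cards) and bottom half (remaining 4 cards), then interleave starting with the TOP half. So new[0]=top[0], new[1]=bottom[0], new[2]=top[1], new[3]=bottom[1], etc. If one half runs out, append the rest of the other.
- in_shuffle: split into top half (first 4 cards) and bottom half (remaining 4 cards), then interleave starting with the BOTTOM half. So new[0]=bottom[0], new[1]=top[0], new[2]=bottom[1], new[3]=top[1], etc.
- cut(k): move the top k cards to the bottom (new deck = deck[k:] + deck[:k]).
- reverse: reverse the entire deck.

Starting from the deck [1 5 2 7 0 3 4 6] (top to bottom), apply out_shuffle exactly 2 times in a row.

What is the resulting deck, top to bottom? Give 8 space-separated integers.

After op 1 (out_shuffle): [1 0 5 3 2 4 7 6]
After op 2 (out_shuffle): [1 2 0 4 5 7 3 6]

Answer: 1 2 0 4 5 7 3 6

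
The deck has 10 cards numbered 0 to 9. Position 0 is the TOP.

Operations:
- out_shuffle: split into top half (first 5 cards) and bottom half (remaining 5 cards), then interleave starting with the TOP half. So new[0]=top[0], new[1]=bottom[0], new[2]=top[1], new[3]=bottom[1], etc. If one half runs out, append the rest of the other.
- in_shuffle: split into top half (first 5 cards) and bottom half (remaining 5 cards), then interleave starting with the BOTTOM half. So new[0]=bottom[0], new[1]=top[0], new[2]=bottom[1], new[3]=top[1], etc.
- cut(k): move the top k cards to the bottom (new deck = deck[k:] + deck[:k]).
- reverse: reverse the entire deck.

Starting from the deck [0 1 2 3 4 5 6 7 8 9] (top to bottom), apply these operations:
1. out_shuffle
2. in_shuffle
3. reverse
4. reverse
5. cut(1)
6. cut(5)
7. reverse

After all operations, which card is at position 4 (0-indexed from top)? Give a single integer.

After op 1 (out_shuffle): [0 5 1 6 2 7 3 8 4 9]
After op 2 (in_shuffle): [7 0 3 5 8 1 4 6 9 2]
After op 3 (reverse): [2 9 6 4 1 8 5 3 0 7]
After op 4 (reverse): [7 0 3 5 8 1 4 6 9 2]
After op 5 (cut(1)): [0 3 5 8 1 4 6 9 2 7]
After op 6 (cut(5)): [4 6 9 2 7 0 3 5 8 1]
After op 7 (reverse): [1 8 5 3 0 7 2 9 6 4]
Position 4: card 0.

Answer: 0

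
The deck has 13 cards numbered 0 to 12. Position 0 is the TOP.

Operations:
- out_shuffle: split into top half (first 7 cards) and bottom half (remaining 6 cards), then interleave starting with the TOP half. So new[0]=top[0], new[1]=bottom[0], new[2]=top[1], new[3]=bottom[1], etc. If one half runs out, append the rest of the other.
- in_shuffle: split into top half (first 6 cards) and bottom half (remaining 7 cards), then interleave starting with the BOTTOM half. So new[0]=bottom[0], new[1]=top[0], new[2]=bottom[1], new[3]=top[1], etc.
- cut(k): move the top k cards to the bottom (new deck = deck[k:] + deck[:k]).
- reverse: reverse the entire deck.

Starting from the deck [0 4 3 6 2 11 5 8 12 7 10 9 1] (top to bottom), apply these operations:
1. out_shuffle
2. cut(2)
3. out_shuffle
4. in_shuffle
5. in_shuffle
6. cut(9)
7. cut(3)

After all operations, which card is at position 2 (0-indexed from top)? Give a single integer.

Answer: 7

Derivation:
After op 1 (out_shuffle): [0 8 4 12 3 7 6 10 2 9 11 1 5]
After op 2 (cut(2)): [4 12 3 7 6 10 2 9 11 1 5 0 8]
After op 3 (out_shuffle): [4 9 12 11 3 1 7 5 6 0 10 8 2]
After op 4 (in_shuffle): [7 4 5 9 6 12 0 11 10 3 8 1 2]
After op 5 (in_shuffle): [0 7 11 4 10 5 3 9 8 6 1 12 2]
After op 6 (cut(9)): [6 1 12 2 0 7 11 4 10 5 3 9 8]
After op 7 (cut(3)): [2 0 7 11 4 10 5 3 9 8 6 1 12]
Position 2: card 7.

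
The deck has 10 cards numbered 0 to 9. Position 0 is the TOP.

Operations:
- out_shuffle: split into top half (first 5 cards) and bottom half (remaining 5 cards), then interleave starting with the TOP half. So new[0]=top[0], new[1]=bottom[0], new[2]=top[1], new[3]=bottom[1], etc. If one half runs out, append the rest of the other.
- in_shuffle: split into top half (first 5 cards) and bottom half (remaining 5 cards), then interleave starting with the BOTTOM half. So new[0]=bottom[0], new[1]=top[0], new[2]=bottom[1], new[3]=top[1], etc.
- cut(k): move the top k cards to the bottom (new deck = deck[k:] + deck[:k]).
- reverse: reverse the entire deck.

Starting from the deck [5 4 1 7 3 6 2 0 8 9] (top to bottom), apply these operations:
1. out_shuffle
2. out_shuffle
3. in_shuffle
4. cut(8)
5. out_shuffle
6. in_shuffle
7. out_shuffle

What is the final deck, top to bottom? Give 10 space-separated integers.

After op 1 (out_shuffle): [5 6 4 2 1 0 7 8 3 9]
After op 2 (out_shuffle): [5 0 6 7 4 8 2 3 1 9]
After op 3 (in_shuffle): [8 5 2 0 3 6 1 7 9 4]
After op 4 (cut(8)): [9 4 8 5 2 0 3 6 1 7]
After op 5 (out_shuffle): [9 0 4 3 8 6 5 1 2 7]
After op 6 (in_shuffle): [6 9 5 0 1 4 2 3 7 8]
After op 7 (out_shuffle): [6 4 9 2 5 3 0 7 1 8]

Answer: 6 4 9 2 5 3 0 7 1 8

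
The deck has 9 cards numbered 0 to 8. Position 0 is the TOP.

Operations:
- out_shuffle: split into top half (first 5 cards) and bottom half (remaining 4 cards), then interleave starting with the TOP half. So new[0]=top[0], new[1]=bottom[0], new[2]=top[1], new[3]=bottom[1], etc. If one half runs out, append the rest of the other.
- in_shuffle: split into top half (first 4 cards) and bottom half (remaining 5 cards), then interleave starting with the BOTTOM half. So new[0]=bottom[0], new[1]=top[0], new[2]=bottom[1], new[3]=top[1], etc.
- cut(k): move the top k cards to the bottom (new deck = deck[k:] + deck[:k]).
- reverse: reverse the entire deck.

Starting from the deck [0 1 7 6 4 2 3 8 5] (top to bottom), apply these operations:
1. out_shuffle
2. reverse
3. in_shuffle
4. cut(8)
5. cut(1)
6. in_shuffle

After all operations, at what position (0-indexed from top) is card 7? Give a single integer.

Answer: 1

Derivation:
After op 1 (out_shuffle): [0 2 1 3 7 8 6 5 4]
After op 2 (reverse): [4 5 6 8 7 3 1 2 0]
After op 3 (in_shuffle): [7 4 3 5 1 6 2 8 0]
After op 4 (cut(8)): [0 7 4 3 5 1 6 2 8]
After op 5 (cut(1)): [7 4 3 5 1 6 2 8 0]
After op 6 (in_shuffle): [1 7 6 4 2 3 8 5 0]
Card 7 is at position 1.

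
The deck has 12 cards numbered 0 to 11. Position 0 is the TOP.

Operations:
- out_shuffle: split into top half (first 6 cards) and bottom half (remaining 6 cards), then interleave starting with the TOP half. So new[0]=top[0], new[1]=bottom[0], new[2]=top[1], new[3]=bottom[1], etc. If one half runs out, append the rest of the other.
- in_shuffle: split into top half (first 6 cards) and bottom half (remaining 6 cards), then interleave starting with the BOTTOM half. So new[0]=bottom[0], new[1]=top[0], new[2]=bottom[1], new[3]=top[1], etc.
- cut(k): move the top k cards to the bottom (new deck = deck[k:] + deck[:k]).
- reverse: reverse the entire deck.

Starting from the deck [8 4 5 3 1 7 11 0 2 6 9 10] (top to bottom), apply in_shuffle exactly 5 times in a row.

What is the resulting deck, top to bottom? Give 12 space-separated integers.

After op 1 (in_shuffle): [11 8 0 4 2 5 6 3 9 1 10 7]
After op 2 (in_shuffle): [6 11 3 8 9 0 1 4 10 2 7 5]
After op 3 (in_shuffle): [1 6 4 11 10 3 2 8 7 9 5 0]
After op 4 (in_shuffle): [2 1 8 6 7 4 9 11 5 10 0 3]
After op 5 (in_shuffle): [9 2 11 1 5 8 10 6 0 7 3 4]

Answer: 9 2 11 1 5 8 10 6 0 7 3 4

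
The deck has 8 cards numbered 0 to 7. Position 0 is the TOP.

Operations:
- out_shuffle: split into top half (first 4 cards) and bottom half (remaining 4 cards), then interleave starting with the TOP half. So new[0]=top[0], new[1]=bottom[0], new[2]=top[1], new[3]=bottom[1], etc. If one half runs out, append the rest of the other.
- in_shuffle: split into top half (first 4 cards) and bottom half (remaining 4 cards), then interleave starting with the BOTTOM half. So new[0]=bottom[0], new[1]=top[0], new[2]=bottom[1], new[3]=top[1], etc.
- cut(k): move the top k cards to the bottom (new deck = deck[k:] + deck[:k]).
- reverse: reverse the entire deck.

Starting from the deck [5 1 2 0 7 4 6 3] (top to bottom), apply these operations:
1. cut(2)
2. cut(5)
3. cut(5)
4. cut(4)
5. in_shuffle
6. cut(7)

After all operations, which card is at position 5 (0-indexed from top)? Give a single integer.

Answer: 6

Derivation:
After op 1 (cut(2)): [2 0 7 4 6 3 5 1]
After op 2 (cut(5)): [3 5 1 2 0 7 4 6]
After op 3 (cut(5)): [7 4 6 3 5 1 2 0]
After op 4 (cut(4)): [5 1 2 0 7 4 6 3]
After op 5 (in_shuffle): [7 5 4 1 6 2 3 0]
After op 6 (cut(7)): [0 7 5 4 1 6 2 3]
Position 5: card 6.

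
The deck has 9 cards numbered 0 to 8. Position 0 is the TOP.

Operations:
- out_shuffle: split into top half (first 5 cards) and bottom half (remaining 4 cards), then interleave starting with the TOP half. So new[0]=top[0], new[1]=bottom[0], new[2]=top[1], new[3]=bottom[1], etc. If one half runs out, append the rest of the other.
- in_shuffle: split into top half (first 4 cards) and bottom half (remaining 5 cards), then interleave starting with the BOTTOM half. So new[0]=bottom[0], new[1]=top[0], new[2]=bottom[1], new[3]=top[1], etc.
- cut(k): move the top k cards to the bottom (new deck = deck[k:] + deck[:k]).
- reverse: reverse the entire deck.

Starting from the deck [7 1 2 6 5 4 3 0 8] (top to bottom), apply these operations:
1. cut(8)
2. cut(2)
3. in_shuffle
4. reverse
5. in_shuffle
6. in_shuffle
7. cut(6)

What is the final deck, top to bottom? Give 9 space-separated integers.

Answer: 6 5 4 3 0 8 7 1 2

Derivation:
After op 1 (cut(8)): [8 7 1 2 6 5 4 3 0]
After op 2 (cut(2)): [1 2 6 5 4 3 0 8 7]
After op 3 (in_shuffle): [4 1 3 2 0 6 8 5 7]
After op 4 (reverse): [7 5 8 6 0 2 3 1 4]
After op 5 (in_shuffle): [0 7 2 5 3 8 1 6 4]
After op 6 (in_shuffle): [3 0 8 7 1 2 6 5 4]
After op 7 (cut(6)): [6 5 4 3 0 8 7 1 2]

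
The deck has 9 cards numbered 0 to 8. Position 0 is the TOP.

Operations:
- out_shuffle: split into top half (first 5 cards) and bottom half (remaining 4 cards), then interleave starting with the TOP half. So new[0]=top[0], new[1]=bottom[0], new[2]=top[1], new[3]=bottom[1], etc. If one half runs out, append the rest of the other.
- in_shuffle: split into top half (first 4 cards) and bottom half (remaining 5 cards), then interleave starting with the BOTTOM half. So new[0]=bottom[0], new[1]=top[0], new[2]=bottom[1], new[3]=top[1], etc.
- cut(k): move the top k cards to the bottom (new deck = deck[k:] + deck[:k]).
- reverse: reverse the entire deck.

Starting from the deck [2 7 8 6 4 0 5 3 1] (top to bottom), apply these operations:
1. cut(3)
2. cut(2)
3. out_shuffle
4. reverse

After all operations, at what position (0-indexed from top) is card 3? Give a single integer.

Answer: 4

Derivation:
After op 1 (cut(3)): [6 4 0 5 3 1 2 7 8]
After op 2 (cut(2)): [0 5 3 1 2 7 8 6 4]
After op 3 (out_shuffle): [0 7 5 8 3 6 1 4 2]
After op 4 (reverse): [2 4 1 6 3 8 5 7 0]
Card 3 is at position 4.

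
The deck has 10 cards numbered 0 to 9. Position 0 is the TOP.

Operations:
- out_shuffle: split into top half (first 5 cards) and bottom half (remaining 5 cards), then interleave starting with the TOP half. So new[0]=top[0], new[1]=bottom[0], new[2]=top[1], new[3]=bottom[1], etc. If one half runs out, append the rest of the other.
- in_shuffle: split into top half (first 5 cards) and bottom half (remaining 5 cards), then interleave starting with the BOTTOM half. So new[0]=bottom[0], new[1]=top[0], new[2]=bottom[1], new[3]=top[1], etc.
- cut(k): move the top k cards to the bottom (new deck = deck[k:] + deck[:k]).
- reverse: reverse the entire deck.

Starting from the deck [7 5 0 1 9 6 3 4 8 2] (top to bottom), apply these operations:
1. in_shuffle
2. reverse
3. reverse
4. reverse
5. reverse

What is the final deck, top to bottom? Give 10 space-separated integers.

After op 1 (in_shuffle): [6 7 3 5 4 0 8 1 2 9]
After op 2 (reverse): [9 2 1 8 0 4 5 3 7 6]
After op 3 (reverse): [6 7 3 5 4 0 8 1 2 9]
After op 4 (reverse): [9 2 1 8 0 4 5 3 7 6]
After op 5 (reverse): [6 7 3 5 4 0 8 1 2 9]

Answer: 6 7 3 5 4 0 8 1 2 9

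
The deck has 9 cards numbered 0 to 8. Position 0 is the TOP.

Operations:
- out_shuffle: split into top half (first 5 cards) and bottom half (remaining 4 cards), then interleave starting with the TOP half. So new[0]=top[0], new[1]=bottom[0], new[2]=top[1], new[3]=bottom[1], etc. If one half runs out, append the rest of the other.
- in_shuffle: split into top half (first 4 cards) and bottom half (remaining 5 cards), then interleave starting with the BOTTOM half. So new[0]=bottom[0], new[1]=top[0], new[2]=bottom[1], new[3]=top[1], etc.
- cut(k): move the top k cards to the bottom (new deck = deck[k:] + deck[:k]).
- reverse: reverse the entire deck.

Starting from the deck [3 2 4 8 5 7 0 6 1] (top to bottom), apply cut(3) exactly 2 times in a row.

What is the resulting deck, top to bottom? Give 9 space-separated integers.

After op 1 (cut(3)): [8 5 7 0 6 1 3 2 4]
After op 2 (cut(3)): [0 6 1 3 2 4 8 5 7]

Answer: 0 6 1 3 2 4 8 5 7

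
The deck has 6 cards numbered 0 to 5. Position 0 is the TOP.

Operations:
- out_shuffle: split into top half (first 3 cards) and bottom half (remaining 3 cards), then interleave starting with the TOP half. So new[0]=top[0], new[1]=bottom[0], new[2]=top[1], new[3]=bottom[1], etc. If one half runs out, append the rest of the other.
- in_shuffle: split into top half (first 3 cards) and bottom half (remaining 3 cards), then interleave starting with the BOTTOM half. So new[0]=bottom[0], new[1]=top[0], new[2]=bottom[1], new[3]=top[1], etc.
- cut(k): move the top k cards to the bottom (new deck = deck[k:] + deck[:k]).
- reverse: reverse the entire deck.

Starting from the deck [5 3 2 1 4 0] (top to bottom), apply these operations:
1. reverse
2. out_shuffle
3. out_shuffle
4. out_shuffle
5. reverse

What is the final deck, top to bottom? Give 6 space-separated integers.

Answer: 5 2 4 3 1 0

Derivation:
After op 1 (reverse): [0 4 1 2 3 5]
After op 2 (out_shuffle): [0 2 4 3 1 5]
After op 3 (out_shuffle): [0 3 2 1 4 5]
After op 4 (out_shuffle): [0 1 3 4 2 5]
After op 5 (reverse): [5 2 4 3 1 0]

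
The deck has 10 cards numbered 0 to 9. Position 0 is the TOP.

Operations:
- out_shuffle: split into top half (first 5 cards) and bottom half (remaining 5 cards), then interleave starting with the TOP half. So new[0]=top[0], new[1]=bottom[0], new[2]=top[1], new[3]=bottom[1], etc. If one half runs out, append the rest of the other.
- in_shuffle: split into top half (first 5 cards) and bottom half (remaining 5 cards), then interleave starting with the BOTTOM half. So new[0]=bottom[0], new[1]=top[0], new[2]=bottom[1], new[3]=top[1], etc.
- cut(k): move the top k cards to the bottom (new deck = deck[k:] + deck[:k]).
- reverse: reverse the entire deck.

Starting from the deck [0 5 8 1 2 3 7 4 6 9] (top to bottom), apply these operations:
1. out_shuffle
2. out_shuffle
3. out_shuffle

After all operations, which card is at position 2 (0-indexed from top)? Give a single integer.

Answer: 4

Derivation:
After op 1 (out_shuffle): [0 3 5 7 8 4 1 6 2 9]
After op 2 (out_shuffle): [0 4 3 1 5 6 7 2 8 9]
After op 3 (out_shuffle): [0 6 4 7 3 2 1 8 5 9]
Position 2: card 4.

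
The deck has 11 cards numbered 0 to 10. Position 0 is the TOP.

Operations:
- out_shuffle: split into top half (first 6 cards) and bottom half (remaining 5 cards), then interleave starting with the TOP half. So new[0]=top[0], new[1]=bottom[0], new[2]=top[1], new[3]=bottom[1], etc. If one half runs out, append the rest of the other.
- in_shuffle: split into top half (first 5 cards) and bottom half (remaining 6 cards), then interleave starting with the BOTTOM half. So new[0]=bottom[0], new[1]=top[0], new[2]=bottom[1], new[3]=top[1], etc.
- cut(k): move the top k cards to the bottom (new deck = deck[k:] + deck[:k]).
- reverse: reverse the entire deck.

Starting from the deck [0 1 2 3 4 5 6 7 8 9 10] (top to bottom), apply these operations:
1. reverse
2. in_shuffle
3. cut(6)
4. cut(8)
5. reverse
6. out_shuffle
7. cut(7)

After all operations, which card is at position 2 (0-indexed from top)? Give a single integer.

Answer: 9

Derivation:
After op 1 (reverse): [10 9 8 7 6 5 4 3 2 1 0]
After op 2 (in_shuffle): [5 10 4 9 3 8 2 7 1 6 0]
After op 3 (cut(6)): [2 7 1 6 0 5 10 4 9 3 8]
After op 4 (cut(8)): [9 3 8 2 7 1 6 0 5 10 4]
After op 5 (reverse): [4 10 5 0 6 1 7 2 8 3 9]
After op 6 (out_shuffle): [4 7 10 2 5 8 0 3 6 9 1]
After op 7 (cut(7)): [3 6 9 1 4 7 10 2 5 8 0]
Position 2: card 9.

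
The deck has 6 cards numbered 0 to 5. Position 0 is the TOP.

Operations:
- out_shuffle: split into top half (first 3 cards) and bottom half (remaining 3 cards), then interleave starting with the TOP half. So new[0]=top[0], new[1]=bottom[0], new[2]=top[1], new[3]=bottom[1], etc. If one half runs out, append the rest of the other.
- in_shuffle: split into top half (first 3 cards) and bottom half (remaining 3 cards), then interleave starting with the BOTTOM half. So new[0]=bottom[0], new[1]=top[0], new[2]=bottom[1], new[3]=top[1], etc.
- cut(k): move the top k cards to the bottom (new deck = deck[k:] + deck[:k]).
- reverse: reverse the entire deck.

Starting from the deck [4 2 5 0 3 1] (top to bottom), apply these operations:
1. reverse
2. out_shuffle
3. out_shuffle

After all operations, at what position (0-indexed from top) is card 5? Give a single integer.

Answer: 2

Derivation:
After op 1 (reverse): [1 3 0 5 2 4]
After op 2 (out_shuffle): [1 5 3 2 0 4]
After op 3 (out_shuffle): [1 2 5 0 3 4]
Card 5 is at position 2.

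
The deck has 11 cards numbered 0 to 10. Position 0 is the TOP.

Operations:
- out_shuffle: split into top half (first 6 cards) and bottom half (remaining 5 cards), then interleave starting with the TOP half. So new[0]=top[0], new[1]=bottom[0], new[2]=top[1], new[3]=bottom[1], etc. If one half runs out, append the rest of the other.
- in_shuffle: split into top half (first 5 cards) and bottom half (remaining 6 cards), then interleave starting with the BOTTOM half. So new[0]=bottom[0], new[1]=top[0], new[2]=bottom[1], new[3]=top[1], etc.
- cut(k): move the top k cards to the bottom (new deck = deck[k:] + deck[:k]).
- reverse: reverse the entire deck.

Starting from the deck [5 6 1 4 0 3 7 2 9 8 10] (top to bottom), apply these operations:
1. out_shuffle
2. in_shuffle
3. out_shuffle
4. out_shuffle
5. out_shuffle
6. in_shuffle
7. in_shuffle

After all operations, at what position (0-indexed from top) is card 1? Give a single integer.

Answer: 5

Derivation:
After op 1 (out_shuffle): [5 7 6 2 1 9 4 8 0 10 3]
After op 2 (in_shuffle): [9 5 4 7 8 6 0 2 10 1 3]
After op 3 (out_shuffle): [9 0 5 2 4 10 7 1 8 3 6]
After op 4 (out_shuffle): [9 7 0 1 5 8 2 3 4 6 10]
After op 5 (out_shuffle): [9 2 7 3 0 4 1 6 5 10 8]
After op 6 (in_shuffle): [4 9 1 2 6 7 5 3 10 0 8]
After op 7 (in_shuffle): [7 4 5 9 3 1 10 2 0 6 8]
Card 1 is at position 5.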